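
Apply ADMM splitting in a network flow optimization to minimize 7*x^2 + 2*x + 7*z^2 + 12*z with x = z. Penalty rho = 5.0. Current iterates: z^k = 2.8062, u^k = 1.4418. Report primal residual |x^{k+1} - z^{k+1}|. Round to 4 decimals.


ADMM iteration with rho = 5.0, z^k = 2.8062, u^k = 1.4418
Step 1: x-update.
Minimize 7*x^2 + 2*x + (5.0/2)*(x - 2.8062 + 1.4418)^2
FOC: (2*7 + 5.0)*x = -2 + 5.0*(2.8062 - 1.4418)
x^{k+1} = 0.2538
Step 2: z-update.
Minimize 7*z^2 + 12*z + (5.0/2)*(0.2538 - z + 1.4418)^2
FOC: (2*7 + 5.0)*z = -12 + 5.0*(0.2538 + 1.4418)
z^{k+1} = -0.1854
Step 3: u-update.
u^{k+1} = 1.4418 + 0.2538 + 0.1854 = 1.881
Step 4: Primal residual = |0.2538 + 0.1854| = 0.4392


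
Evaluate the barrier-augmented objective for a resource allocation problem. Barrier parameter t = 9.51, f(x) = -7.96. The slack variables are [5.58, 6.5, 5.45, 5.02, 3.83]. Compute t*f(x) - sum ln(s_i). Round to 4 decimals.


Step 1: Compute log-barrier.
ln values: [1.7192, 1.8718, 1.6956, 1.6134, 1.3429]
phi = -(1.7192 + 1.8718 + 1.6956 + 1.6134 + 1.3429) = -8.2429
Step 2: Compute augmented objective.
t*f(x) = 9.51*-7.96 = -75.6996
Total = -75.6996 - 8.2429 = -83.9425


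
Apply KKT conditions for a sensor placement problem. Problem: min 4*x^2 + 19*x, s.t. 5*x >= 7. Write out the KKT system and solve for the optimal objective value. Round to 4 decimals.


Step 1: Try lambda = 0 (constraint inactive).
x_unc = -19/(2*4) = -2.375
Check: 5*-2.375 = -11.875 < 7 -- violated!
Step 2: Constraint must be active: 5*x = 7
x* = 7/5 = 1.4
lambda = (2*4*1.4 + 19)/5 = 6.04
Step 3: Compute optimal value.
f(x*) = 4*1.4^2 + 19*1.4 = 34.44


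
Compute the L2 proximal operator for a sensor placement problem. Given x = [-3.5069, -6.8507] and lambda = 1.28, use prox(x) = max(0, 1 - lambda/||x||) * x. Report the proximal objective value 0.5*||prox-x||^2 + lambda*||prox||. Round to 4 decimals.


Step 1: Compute ||x||.
||x|| = 7.6961
Step 2: Compute scaling factor.
scale = max(0, 1 - 1.28/7.6961) = 0.8337
Step 3: prox(x) = [-2.9236, -5.7113]
||prox(x)|| = 6.4161
Step 4: Proximal objective.
0.5*||prox-x||^2 = 0.8192
lambda*||prox|| = 8.2126
Total = 9.0318


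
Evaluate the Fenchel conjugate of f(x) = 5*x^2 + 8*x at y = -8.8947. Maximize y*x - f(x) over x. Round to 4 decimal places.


f*(y) = sup_x {y*x - a*x^2 - b*x} = sup_x {(y-b)*x - a*x^2}
FOC: (y - b) - 2a*x = 0 => x* = (y - b)/(2a)
x* = (-8.8947 - 8)/(2*5) = -1.6895
f*(-8.8947) = (y-b)^2/(4a) = (-8.8947 - 8)^2/(4*5)
= 285.4309/20 = 14.2715


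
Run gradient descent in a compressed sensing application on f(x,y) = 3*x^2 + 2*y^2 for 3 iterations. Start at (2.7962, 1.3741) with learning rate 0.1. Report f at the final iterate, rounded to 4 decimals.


Gradient descent on f(x,y) = 3*x^2 + 2*y^2.
Starting point: (2.7962, 1.3741), alpha = 0.1
Step 1: grad_x = 2*3*2.7962 = 16.7772, grad_y = 2*2*1.3741 = 5.4964
  x_1 = 2.7962 - 0.1*16.7772 = 1.1185
  y_1 = 1.3741 - 0.1*5.4964 = 0.8245
Step 2: grad_x = 2*3*1.1185 = 6.7109, grad_y = 2*2*0.8245 = 3.2978
  x_2 = 1.1185 - 0.1*6.7109 = 0.4474
  y_2 = 0.8245 - 0.1*3.2978 = 0.4947
Step 3: grad_x = 2*3*0.4474 = 2.6844, grad_y = 2*2*0.4947 = 1.9787
  x_3 = 0.4474 - 0.1*2.6844 = 0.179
  y_3 = 0.4947 - 0.1*1.9787 = 0.2968
f(0.179, 0.2968) = 3*0.179^2 + 2*0.2968^2 = 0.2723


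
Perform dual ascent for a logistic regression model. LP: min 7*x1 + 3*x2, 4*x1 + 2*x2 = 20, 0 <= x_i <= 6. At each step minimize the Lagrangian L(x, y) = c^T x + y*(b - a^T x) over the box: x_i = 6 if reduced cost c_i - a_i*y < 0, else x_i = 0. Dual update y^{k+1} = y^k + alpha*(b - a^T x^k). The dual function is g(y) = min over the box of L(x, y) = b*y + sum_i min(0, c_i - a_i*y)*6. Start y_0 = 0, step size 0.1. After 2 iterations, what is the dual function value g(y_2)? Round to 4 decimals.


Dual ascent for LP: min 7*x1 + 3*x2, 4*x1 + 2*x2 = 20, 0 <= x_i <= 6
Step 1: y^k = 0.0, reduced costs: (7.0, 3.0)
  x^k = (0.0, 0.0), subgradient = b - a^T x = 20.0
  y^{k+1} = 0.0 + 0.1*20.0 = 2.0
Step 2: y^k = 2.0, reduced costs: (-1.0, -1.0)
  x^k = (6.0, 6.0), subgradient = b - a^T x = -16.0
  y^{k+1} = 2.0 + 0.1*-16.0 = 0.4
Dual objective at y_2 = 0.4: reduced costs (5.4, 2.2), box minimizer x = (0.0, 0.0)
g(y_2) = b*y + (c1 - a1*y)*x1 + (c2 - a2*y)*x2 = 20*0.4 + 5.4*0.0 + 2.2*0.0 = 8.0 + 0.0 + 0.0 = 8.0


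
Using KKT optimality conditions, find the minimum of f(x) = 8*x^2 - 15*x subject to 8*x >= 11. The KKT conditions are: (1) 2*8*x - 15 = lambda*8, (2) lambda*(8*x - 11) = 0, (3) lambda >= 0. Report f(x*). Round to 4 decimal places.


Step 1: Try lambda = 0 (constraint inactive).
x_unc = 15/(2*8) = 0.9375
Check: 8*0.9375 = 7.5 < 11 -- violated!
Step 2: Constraint must be active: 8*x = 11
x* = 11/8 = 1.375
lambda = (2*8*1.375 - 15)/8 = 0.875
Step 3: Compute optimal value.
f(x*) = 8*1.375^2 - 15*1.375 = -5.5


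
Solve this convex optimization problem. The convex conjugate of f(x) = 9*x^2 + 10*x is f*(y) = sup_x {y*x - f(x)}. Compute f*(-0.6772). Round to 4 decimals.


f*(y) = sup_x {y*x - a*x^2 - b*x} = sup_x {(y-b)*x - a*x^2}
FOC: (y - b) - 2a*x = 0 => x* = (y - b)/(2a)
x* = (-0.6772 - 10)/(2*9) = -0.5932
f*(-0.6772) = (y-b)^2/(4a) = (-0.6772 - 10)^2/(4*9)
= 114.0026/36 = 3.1667


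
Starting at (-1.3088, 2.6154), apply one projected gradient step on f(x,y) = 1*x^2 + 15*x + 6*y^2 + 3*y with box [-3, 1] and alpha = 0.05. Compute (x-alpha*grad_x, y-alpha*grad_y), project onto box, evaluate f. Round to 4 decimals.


Step 1: Compute gradient at (-1.3088, 2.6154).
grad_x = 2*1*-1.3088 + 15 = 12.3824
grad_y = 2*6*2.6154 + 3 = 34.3848
Step 2: Gradient step.
x_raw = -1.3088 - 0.05*12.3824 = -1.9279
y_raw = 2.6154 - 0.05*34.3848 = 0.8962
Step 3: Project onto [-3, 1].
x_proj = clip(-1.9279) = -1.9279
y_proj = clip(0.8962) = 0.8962
Step 4: Evaluate f.
f(-1.9279, 0.8962) = -17.6948


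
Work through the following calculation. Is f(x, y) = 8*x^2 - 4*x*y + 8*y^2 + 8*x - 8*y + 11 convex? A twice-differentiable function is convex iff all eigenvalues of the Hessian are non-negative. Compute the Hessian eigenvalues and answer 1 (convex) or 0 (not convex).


The Hessian of f(x,y) = 8*x^2 - 4*x*y + 8*y^2 + 8*x - 8*y + 11 is:
H = [[16, -4], [-4, 16]]
Trace = 16 + 16 = 32
Determinant = 16*16 - (-4)^2 = 240
Discriminant = (32)^2 - 4*240 = 64.0
Eigenvalues: lambda_1 = 12.0, lambda_2 = 20.0
The function is convex.

1


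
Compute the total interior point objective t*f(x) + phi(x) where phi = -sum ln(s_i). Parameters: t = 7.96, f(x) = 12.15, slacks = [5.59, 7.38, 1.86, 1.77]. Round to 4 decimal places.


Step 1: Compute log-barrier.
ln values: [1.721, 1.9988, 0.6206, 0.571]
phi = -(1.721 + 1.9988 + 0.6206 + 0.571) = -4.9113
Step 2: Compute augmented objective.
t*f(x) = 7.96*12.15 = 96.714
Total = 96.714 - 4.9113 = 91.8027


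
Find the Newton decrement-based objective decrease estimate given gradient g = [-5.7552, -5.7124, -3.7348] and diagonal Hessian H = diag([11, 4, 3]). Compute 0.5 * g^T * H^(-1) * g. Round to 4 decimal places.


Step 1: H is diagonal, so H^(-1) * g = [-0.5232, -1.4281, -1.2449].
Step 2: g^T H^(-1) g = sum_i g_i^2 / H_ii
  = (-5.7552)^2/11 + (-5.7124)^2/4 + (-3.7348)^2/3
  = 3.0111 + 8.1579 + 4.6496 = 15.8186
Step 3: Objective decrease = 0.5 * g^T H^(-1) g = 7.9093


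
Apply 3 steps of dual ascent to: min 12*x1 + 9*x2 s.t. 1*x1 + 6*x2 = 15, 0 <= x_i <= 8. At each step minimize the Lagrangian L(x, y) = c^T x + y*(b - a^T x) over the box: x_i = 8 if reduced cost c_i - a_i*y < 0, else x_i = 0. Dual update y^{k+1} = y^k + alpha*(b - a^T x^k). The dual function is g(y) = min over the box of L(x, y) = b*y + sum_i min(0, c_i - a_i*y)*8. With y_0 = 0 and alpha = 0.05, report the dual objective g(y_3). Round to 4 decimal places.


Dual ascent for LP: min 12*x1 + 9*x2, 1*x1 + 6*x2 = 15, 0 <= x_i <= 8
Step 1: y^k = 0.0, reduced costs: (12.0, 9.0)
  x^k = (0.0, 0.0), subgradient = b - a^T x = 15.0
  y^{k+1} = 0.0 + 0.05*15.0 = 0.75
Step 2: y^k = 0.75, reduced costs: (11.25, 4.5)
  x^k = (0.0, 0.0), subgradient = b - a^T x = 15.0
  y^{k+1} = 0.75 + 0.05*15.0 = 1.5
Step 3: y^k = 1.5, reduced costs: (10.5, 0.0)
  x^k = (0.0, 0.0), subgradient = b - a^T x = 15.0
  y^{k+1} = 1.5 + 0.05*15.0 = 2.25
Dual objective at y_3 = 2.25: reduced costs (9.75, -4.5), box minimizer x = (0.0, 8.0)
g(y_3) = b*y + (c1 - a1*y)*x1 + (c2 - a2*y)*x2 = 15*2.25 + 9.75*0.0 + (-4.5)*8.0 = 33.75 + 0.0 - 36.0 = -2.25


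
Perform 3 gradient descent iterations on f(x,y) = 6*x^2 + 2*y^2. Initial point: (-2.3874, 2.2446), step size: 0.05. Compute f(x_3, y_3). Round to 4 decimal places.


Gradient descent on f(x,y) = 6*x^2 + 2*y^2.
Starting point: (-2.3874, 2.2446), alpha = 0.05
Step 1: grad_x = 2*6*-2.3874 = -28.6488, grad_y = 2*2*2.2446 = 8.9784
  x_1 = -2.3874 - 0.05*-28.6488 = -0.955
  y_1 = 2.2446 - 0.05*8.9784 = 1.7957
Step 2: grad_x = 2*6*-0.955 = -11.4595, grad_y = 2*2*1.7957 = 7.1827
  x_2 = -0.955 - 0.05*-11.4595 = -0.382
  y_2 = 1.7957 - 0.05*7.1827 = 1.4365
Step 3: grad_x = 2*6*-0.382 = -4.5838, grad_y = 2*2*1.4365 = 5.7462
  x_3 = -0.382 - 0.05*-4.5838 = -0.1528
  y_3 = 1.4365 - 0.05*5.7462 = 1.1492
f(-0.1528, 1.1492) = 6*(-0.1528)^2 + 2*1.1492^2 = 2.7816


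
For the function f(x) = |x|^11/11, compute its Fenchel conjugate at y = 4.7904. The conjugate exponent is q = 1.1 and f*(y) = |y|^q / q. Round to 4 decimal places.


The conjugate exponent q satisfies 1/p + 1/q = 1.
p = 11, so q = 11/(11 - 1) = 1.1
|y|^q = 4.7904^1.1 = 5.6028
f*(4.7904) = 5.6028 / 1.1 = 5.0935


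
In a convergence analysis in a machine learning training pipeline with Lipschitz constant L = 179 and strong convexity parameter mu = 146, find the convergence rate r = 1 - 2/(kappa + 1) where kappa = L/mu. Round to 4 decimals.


Step 1: Compute the condition number.
kappa = L/mu = 179/146 = 1.226
Step 2: Compute the convergence rate.
r = 1 - 2/(kappa + 1) = 1 - 2*mu/(L + mu) = (L - mu)/(L + mu) = 33/325 = 0.1015


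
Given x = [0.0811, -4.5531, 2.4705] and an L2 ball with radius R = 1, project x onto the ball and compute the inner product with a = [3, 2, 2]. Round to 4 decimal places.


Step 1: Compute ||x|| (intermediates to 6 decimals).
||x|| = sqrt(0.0811^2 + (-4.5531)^2 + 2.4705^2) = 5.180798
Step 2: Project.
Since ||x|| > R, scale = R/||x|| = 1/5.180798 = 0.19302, proj(x) = scale * x
proj(x) = [0.015654, -0.878839, 0.476856]
Step 3: Dot product.
a^T * proj(x) = 3*0.015654 + 2*(-0.878839) + 2*0.476856 = -0.757


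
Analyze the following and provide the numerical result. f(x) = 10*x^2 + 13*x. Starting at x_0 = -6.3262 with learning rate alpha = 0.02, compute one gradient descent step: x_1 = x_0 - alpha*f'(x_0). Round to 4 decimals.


We compute the gradient at x_0 and apply the update.
f'(x) = 20*x + 13
f'(-6.3262) = 20*-6.3262 + 13 = -113.524
x_1 = -6.3262 - 0.02*-113.524 = -4.0557


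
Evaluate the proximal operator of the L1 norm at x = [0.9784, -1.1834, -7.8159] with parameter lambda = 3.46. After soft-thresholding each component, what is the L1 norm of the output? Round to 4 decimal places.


Soft-thresholding with lambda = 3.46:
prox(0.9784) = sign(0.9784)*max(|0.9784| - 3.46, 0) = 0.0
prox(-1.1834) = sign(-1.1834)*max(|-1.1834| - 3.46, 0) = 0.0
prox(-7.8159) = sign(-7.8159)*max(|-7.8159| - 3.46, 0) = -4.3559
prox(x) = [0.0, 0.0, -4.3559]
||prox(x)||_1 = 0.0 + 0.0 + 4.3559 = 4.3559


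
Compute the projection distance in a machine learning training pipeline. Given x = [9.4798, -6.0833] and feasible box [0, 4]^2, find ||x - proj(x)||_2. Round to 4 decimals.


Project each component onto [0, 4].
clip(9.4798) = 4.0, clip(-6.0833) = 0.0
Projection = [4.0, 0.0]
Squared diffs: [30.0282, 37.0065]
Distance = sqrt(67.0347) = 8.1875


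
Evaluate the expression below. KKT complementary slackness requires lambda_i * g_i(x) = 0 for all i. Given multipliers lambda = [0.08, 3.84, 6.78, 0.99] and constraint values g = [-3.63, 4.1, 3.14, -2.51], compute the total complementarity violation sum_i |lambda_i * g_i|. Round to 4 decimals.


KKT complementary slackness check:
lambda_1 * g_1 = 0.08 * -3.63 = -0.2904
lambda_2 * g_2 = 3.84 * 4.1 = 15.744
lambda_3 * g_3 = 6.78 * 3.14 = 21.2892
lambda_4 * g_4 = 0.99 * -2.51 = -2.4849
Total violation = 0.2904 + 15.744 + 21.2892 + 2.4849 = 39.8085


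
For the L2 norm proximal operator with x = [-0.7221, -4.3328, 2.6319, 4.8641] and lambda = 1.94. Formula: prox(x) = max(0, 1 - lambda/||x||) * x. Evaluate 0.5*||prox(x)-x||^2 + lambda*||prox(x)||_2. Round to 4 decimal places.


Step 1: Compute ||x||.
||x|| = 7.0626
Step 2: Compute scaling factor.
scale = max(0, 1 - 1.94/7.0626) = 0.7253
Step 3: prox(x) = [-0.5238, -3.1426, 1.909, 3.528]
||prox(x)|| = 5.1226
Step 4: Proximal objective.
0.5*||prox-x||^2 = 1.8818
lambda*||prox|| = 9.9378
Total = 11.8197


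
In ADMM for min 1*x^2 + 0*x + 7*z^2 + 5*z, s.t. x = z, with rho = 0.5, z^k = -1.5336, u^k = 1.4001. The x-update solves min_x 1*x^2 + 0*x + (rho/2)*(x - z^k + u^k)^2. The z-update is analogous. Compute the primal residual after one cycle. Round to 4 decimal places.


ADMM iteration with rho = 0.5, z^k = -1.5336, u^k = 1.4001
Step 1: x-update.
Minimize 1*x^2 + 0*x + (0.5/2)*(x + 1.5336 + 1.4001)^2
FOC: (2*1 + 0.5)*x = 0 + 0.5*(-1.5336 - 1.4001)
x^{k+1} = -0.5867
Step 2: z-update.
Minimize 7*z^2 + 5*z + (0.5/2)*(-0.5867 - z + 1.4001)^2
FOC: (2*7 + 0.5)*z = -5 + 0.5*(-0.5867 + 1.4001)
z^{k+1} = -0.3168
Step 3: u-update.
u^{k+1} = 1.4001 - 0.5867 + 0.3168 = 1.1301
Step 4: Primal residual = |-0.5867 + 0.3168| = 0.27


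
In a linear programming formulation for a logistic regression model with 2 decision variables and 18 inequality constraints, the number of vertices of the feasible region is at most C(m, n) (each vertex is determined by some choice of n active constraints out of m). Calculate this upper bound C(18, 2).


Each vertex corresponds to some choice of n active constraints out of m, so the number of vertices is at most C(m, n) = m! / (n!(m-n)!).
m = 18, n = 2
Numerator: 18 * 17
Denominator: 2! = 2
C(18, 2) = 153


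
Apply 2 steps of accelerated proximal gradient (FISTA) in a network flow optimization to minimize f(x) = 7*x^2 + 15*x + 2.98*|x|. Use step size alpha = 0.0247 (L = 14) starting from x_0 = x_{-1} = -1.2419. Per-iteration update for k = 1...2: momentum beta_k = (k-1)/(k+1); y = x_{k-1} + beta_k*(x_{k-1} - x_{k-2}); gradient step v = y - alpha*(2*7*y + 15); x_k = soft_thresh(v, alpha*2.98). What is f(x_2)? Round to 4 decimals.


FISTA on f(x) = 7*x^2 + 15*x + 2.98*|x|
L = 14, alpha = 0.0247
Iteration 1: beta = 0.0, y = -1.2419 + 0.0*(-1.2419 + 1.2419) = -1.2419
  grad(y) = -2.3866, v = y - alpha*grad = -1.183
  prox(v) = soft_thresh(-1.183, 0.0736) = -1.1093
Iteration 2: beta = 0.3333, y = -1.1093 + 0.3333*(-1.1093 + 1.2419) = -1.0652
  grad(y) = 0.0878, v = y - alpha*grad = -1.0673
  prox(v) = soft_thresh(-1.0673, 0.0736) = -0.9937
f(x_2) = 7*(-0.9937)^2 + 15*(-0.9937) + 2.98*|-0.9937| = -5.0322


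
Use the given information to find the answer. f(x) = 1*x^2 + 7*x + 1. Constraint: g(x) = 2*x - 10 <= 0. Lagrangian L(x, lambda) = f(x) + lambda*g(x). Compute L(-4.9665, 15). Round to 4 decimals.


Step 1: Evaluate f(x).
f(-4.9665) = 1*(-4.9665)^2 + 7*(-4.9665) + 1 = -9.0994
Step 2: Evaluate g(x).
g(-4.9665) = 2*-4.9665 - 10 = -19.933
Step 3: Compute Lagrangian.
L = -9.0994 + 15*-19.933 = -308.0944


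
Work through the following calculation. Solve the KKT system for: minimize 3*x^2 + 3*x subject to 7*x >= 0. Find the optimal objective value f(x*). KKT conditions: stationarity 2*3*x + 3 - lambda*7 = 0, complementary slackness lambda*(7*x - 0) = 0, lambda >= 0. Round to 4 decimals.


Step 1: Try lambda = 0 (constraint inactive).
x_unc = -3/(2*3) = -0.5
Check: 7*-0.5 = -3.5 < 0 -- violated!
Step 2: Constraint must be active: 7*x = 0
x* = 0/7 = 0.0
lambda = (2*3*0.0 + 3)/7 = 0.4286
Step 3: Compute optimal value.
f(x*) = 3*0.0^2 + 3*0.0 = 0.0


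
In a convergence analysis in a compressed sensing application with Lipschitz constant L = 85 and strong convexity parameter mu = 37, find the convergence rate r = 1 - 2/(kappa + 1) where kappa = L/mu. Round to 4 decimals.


Step 1: Compute the condition number.
kappa = L/mu = 85/37 = 2.2973
Step 2: Compute the convergence rate.
r = 1 - 2/(kappa + 1) = 1 - 2*mu/(L + mu) = (L - mu)/(L + mu) = 48/122 = 0.3934


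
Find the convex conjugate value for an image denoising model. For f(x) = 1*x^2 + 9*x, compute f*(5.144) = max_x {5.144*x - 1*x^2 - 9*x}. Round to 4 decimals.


f*(y) = sup_x {y*x - a*x^2 - b*x} = sup_x {(y-b)*x - a*x^2}
FOC: (y - b) - 2a*x = 0 => x* = (y - b)/(2a)
x* = (5.144 - 9)/(2*1) = -1.928
f*(5.144) = (y-b)^2/(4a) = (5.144 - 9)^2/(4*1)
= 14.8687/4 = 3.7172


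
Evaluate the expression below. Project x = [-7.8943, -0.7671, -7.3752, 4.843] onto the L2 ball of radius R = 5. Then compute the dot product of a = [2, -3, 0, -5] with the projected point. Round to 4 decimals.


Step 1: Compute ||x|| (intermediates to 6 decimals).
||x|| = sqrt((-7.8943)^2 + (-0.7671)^2 + (-7.3752)^2 + 4.843^2) = 11.86409
Step 2: Project.
Since ||x|| > R, scale = R/||x|| = 5/11.86409 = 0.42144, proj(x) = scale * x
proj(x) = [-3.326974, -0.323287, -3.108204, 2.041034]
Step 3: Dot product.
a^T * proj(x) = 2*(-3.326974) - 3*(-0.323287) + 0*(-3.108204) - 5*2.041034 = -15.8893


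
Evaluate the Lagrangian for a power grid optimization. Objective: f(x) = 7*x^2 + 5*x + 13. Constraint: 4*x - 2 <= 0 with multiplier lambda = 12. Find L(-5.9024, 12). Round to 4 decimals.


Step 1: Evaluate f(x).
f(-5.9024) = 7*(-5.9024)^2 + 5*(-5.9024) + 13 = 227.3563
Step 2: Evaluate g(x).
g(-5.9024) = 4*-5.9024 - 2 = -25.6096
Step 3: Compute Lagrangian.
L = 227.3563 + 12*-25.6096 = -79.9589


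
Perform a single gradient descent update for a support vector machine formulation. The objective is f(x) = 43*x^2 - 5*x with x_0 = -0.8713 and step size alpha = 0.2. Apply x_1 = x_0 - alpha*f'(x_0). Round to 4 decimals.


We compute the gradient at x_0 and apply the update.
f'(x) = 86*x - 5
f'(-0.8713) = 86*-0.8713 - 5 = -79.9318
x_1 = -0.8713 - 0.2*-79.9318 = 15.1151


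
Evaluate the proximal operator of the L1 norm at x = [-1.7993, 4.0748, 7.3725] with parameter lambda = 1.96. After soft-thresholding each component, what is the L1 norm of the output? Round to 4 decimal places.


Soft-thresholding with lambda = 1.96:
prox(-1.7993) = sign(-1.7993)*max(|-1.7993| - 1.96, 0) = 0.0
prox(4.0748) = sign(4.0748)*max(|4.0748| - 1.96, 0) = 2.1148
prox(7.3725) = sign(7.3725)*max(|7.3725| - 1.96, 0) = 5.4125
prox(x) = [0.0, 2.1148, 5.4125]
||prox(x)||_1 = 0.0 + 2.1148 + 5.4125 = 7.5273


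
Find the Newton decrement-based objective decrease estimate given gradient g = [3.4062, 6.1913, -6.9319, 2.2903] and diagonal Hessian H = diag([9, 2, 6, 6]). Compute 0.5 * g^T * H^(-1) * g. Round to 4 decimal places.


Step 1: H is diagonal, so H^(-1) * g = [0.3785, 3.0957, -1.1553, 0.3817].
Step 2: g^T H^(-1) g = sum_i g_i^2 / H_ii
  = (3.4062)^2/9 + (6.1913)^2/2 + (-6.9319)^2/6 + (2.2903)^2/6
  = 1.2891 + 19.1661 + 8.0085 + 0.8742 = 29.338
Step 3: Objective decrease = 0.5 * g^T H^(-1) g = 14.669


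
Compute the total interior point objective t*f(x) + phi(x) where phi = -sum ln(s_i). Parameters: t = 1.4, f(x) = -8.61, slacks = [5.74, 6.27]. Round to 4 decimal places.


Step 1: Compute log-barrier.
ln values: [1.7475, 1.8358]
phi = -(1.7475 + 1.8358) = -3.5832
Step 2: Compute augmented objective.
t*f(x) = 1.4*-8.61 = -12.054
Total = -12.054 - 3.5832 = -15.6372


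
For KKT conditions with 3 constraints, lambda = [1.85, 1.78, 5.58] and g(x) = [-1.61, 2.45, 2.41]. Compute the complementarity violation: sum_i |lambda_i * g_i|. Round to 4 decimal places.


KKT complementary slackness check:
lambda_1 * g_1 = 1.85 * -1.61 = -2.9785
lambda_2 * g_2 = 1.78 * 2.45 = 4.361
lambda_3 * g_3 = 5.58 * 2.41 = 13.4478
Total violation = 2.9785 + 4.361 + 13.4478 = 20.7873


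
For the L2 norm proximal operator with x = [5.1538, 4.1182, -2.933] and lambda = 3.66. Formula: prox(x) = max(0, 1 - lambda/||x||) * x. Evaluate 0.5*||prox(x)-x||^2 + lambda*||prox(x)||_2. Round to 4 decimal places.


Step 1: Compute ||x||.
||x|| = 7.2197
Step 2: Compute scaling factor.
scale = max(0, 1 - 3.66/7.2197) = 0.4931
Step 3: prox(x) = [2.5411, 2.0305, -1.4461]
||prox(x)|| = 3.5597
Step 4: Proximal objective.
0.5*||prox-x||^2 = 6.6978
lambda*||prox|| = 13.0285
Total = 19.7262


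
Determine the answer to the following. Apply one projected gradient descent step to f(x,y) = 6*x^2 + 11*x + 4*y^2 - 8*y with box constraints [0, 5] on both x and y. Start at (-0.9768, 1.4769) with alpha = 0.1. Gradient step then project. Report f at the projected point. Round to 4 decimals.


Step 1: Compute gradient at (-0.9768, 1.4769).
grad_x = 2*6*-0.9768 + 11 = -0.7216
grad_y = 2*4*1.4769 - 8 = 3.8152
Step 2: Gradient step.
x_raw = -0.9768 - 0.1*-0.7216 = -0.9046
y_raw = 1.4769 - 0.1*3.8152 = 1.0954
Step 3: Project onto [0, 5].
x_proj = clip(-0.9046) = 0.0
y_proj = clip(1.0954) = 1.0954
Step 4: Evaluate f.
f(0.0, 1.0954) = -3.9636


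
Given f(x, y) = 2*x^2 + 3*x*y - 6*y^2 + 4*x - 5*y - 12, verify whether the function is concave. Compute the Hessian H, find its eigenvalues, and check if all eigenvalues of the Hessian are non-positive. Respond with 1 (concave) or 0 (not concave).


The Hessian of f(x,y) = 2*x^2 + 3*x*y - 6*y^2 + 4*x - 5*y - 12 is:
H = [[4, 3], [3, -12]]
Trace = 4 - 12 = -8
Determinant = 4*-12 - (3)^2 = -57
Discriminant = (-8)^2 - 4*-57 = 292.0
Eigenvalues: lambda_1 = -12.544, lambda_2 = 4.544
The function is not concave.

0


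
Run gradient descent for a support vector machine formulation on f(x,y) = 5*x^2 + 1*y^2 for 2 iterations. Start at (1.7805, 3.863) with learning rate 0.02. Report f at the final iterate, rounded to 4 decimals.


Gradient descent on f(x,y) = 5*x^2 + 1*y^2.
Starting point: (1.7805, 3.863), alpha = 0.02
Step 1: grad_x = 2*5*1.7805 = 17.805, grad_y = 2*1*3.863 = 7.726
  x_1 = 1.7805 - 0.02*17.805 = 1.4244
  y_1 = 3.863 - 0.02*7.726 = 3.7085
Step 2: grad_x = 2*5*1.4244 = 14.244, grad_y = 2*1*3.7085 = 7.417
  x_2 = 1.4244 - 0.02*14.244 = 1.1395
  y_2 = 3.7085 - 0.02*7.417 = 3.5601
f(1.1395, 3.5601) = 5*1.1395^2 + 1*3.5601^2 = 19.1671


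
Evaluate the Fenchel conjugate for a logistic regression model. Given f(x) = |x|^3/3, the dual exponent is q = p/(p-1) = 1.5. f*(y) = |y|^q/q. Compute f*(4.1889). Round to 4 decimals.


The conjugate exponent q satisfies 1/p + 1/q = 1.
p = 3, so q = 3/(3 - 1) = 1.5
|y|^q = 4.1889^1.5 = 8.5733
f*(4.1889) = 8.5733 / 1.5 = 5.7156


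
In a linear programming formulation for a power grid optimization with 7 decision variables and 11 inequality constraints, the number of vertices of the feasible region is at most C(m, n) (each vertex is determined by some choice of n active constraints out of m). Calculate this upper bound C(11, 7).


Each vertex corresponds to some choice of n active constraints out of m, so the number of vertices is at most C(m, n) = m! / (n!(m-n)!).
m = 11, n = 7
Numerator: 11 * 10 * 9 * 8 * 7 * 6 * 5
Denominator: 7! = 5040
C(11, 7) = 330


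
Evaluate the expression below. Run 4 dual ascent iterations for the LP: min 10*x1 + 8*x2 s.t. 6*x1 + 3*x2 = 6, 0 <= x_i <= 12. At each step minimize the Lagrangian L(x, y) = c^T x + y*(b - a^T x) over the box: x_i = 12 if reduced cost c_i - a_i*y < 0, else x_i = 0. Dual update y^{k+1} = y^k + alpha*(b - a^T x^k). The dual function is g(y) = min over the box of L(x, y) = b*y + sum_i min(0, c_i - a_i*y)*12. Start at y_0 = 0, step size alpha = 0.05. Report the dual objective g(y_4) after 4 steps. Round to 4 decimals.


Dual ascent for LP: min 10*x1 + 8*x2, 6*x1 + 3*x2 = 6, 0 <= x_i <= 12
Step 1: y^k = 0.0, reduced costs: (10.0, 8.0)
  x^k = (0.0, 0.0), subgradient = b - a^T x = 6.0
  y^{k+1} = 0.0 + 0.05*6.0 = 0.3
Step 2: y^k = 0.3, reduced costs: (8.2, 7.1)
  x^k = (0.0, 0.0), subgradient = b - a^T x = 6.0
  y^{k+1} = 0.3 + 0.05*6.0 = 0.6
Step 3: y^k = 0.6, reduced costs: (6.4, 6.2)
  x^k = (0.0, 0.0), subgradient = b - a^T x = 6.0
  y^{k+1} = 0.6 + 0.05*6.0 = 0.9
Step 4: y^k = 0.9, reduced costs: (4.6, 5.3)
  x^k = (0.0, 0.0), subgradient = b - a^T x = 6.0
  y^{k+1} = 0.9 + 0.05*6.0 = 1.2
Dual objective at y_4 = 1.2: reduced costs (2.8, 4.4), box minimizer x = (0.0, 0.0)
g(y_4) = b*y + (c1 - a1*y)*x1 + (c2 - a2*y)*x2 = 6*1.2 + 2.8*0.0 + 4.4*0.0 = 7.2 + 0.0 + 0.0 = 7.2


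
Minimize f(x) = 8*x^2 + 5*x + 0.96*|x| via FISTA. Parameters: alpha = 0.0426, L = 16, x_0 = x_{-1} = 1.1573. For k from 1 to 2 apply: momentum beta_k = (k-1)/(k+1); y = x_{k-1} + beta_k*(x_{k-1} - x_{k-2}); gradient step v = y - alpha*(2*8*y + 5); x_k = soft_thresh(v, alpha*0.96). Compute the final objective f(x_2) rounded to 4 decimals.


FISTA on f(x) = 8*x^2 + 5*x + 0.96*|x|
L = 16, alpha = 0.0426
Iteration 1: beta = 0.0, y = 1.1573 + 0.0*(1.1573 - 1.1573) = 1.1573
  grad(y) = 23.5168, v = y - alpha*grad = 0.1555
  prox(v) = soft_thresh(0.1555, 0.0409) = 0.1146
Iteration 2: beta = 0.3333, y = 0.1146 + 0.3333*(0.1146 - 1.1573) = -0.233
  grad(y) = 1.2723, v = y - alpha*grad = -0.2872
  prox(v) = soft_thresh(-0.2872, 0.0409) = -0.2463
f(x_2) = 8*(-0.2463)^2 + 5*(-0.2463) + 0.96*|-0.2463| = -0.5097


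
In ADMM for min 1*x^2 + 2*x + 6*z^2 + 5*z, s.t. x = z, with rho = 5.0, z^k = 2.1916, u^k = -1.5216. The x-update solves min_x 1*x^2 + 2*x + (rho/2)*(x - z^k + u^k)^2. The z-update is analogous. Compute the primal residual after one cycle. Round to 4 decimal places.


ADMM iteration with rho = 5.0, z^k = 2.1916, u^k = -1.5216
Step 1: x-update.
Minimize 1*x^2 + 2*x + (5.0/2)*(x - 2.1916 - 1.5216)^2
FOC: (2*1 + 5.0)*x = -2 + 5.0*(2.1916 + 1.5216)
x^{k+1} = 2.3666
Step 2: z-update.
Minimize 6*z^2 + 5*z + (5.0/2)*(2.3666 - z - 1.5216)^2
FOC: (2*6 + 5.0)*z = -5 + 5.0*(2.3666 - 1.5216)
z^{k+1} = -0.0456
Step 3: u-update.
u^{k+1} = -1.5216 + 2.3666 + 0.0456 = 0.8906
Step 4: Primal residual = |2.3666 + 0.0456| = 2.4122


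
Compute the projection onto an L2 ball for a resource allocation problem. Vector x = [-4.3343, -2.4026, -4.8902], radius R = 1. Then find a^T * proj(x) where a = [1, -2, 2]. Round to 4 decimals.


Step 1: Compute ||x|| (intermediates to 6 decimals).
||x|| = sqrt((-4.3343)^2 + (-2.4026)^2 + (-4.8902)^2) = 6.962234
Step 2: Project.
Since ||x|| > R, scale = R/||x|| = 1/6.962234 = 0.143632, proj(x) = scale * x
proj(x) = [-0.622544, -0.34509, -0.702389]
Step 3: Dot product.
a^T * proj(x) = 1*(-0.622544) - 2*(-0.34509) + 2*(-0.702389) = -1.3371


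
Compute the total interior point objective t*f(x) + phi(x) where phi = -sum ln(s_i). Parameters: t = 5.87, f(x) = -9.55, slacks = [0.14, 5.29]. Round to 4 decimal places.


Step 1: Compute log-barrier.
ln values: [-1.9661, 1.6658]
phi = -(-1.9661 + 1.6658) = 0.3003
Step 2: Compute augmented objective.
t*f(x) = 5.87*-9.55 = -56.0585
Total = -56.0585 + 0.3003 = -55.7582


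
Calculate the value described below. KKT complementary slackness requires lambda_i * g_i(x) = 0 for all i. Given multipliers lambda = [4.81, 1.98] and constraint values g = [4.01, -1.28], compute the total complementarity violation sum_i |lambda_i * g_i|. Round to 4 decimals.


KKT complementary slackness check:
lambda_1 * g_1 = 4.81 * 4.01 = 19.2881
lambda_2 * g_2 = 1.98 * -1.28 = -2.5344
Total violation = 19.2881 + 2.5344 = 21.8225


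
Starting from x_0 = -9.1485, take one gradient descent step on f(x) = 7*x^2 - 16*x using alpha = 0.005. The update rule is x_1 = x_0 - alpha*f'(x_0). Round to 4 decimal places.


We compute the gradient at x_0 and apply the update.
f'(x) = 14*x - 16
f'(-9.1485) = 14*-9.1485 - 16 = -144.079
x_1 = -9.1485 - 0.005*-144.079 = -8.4281


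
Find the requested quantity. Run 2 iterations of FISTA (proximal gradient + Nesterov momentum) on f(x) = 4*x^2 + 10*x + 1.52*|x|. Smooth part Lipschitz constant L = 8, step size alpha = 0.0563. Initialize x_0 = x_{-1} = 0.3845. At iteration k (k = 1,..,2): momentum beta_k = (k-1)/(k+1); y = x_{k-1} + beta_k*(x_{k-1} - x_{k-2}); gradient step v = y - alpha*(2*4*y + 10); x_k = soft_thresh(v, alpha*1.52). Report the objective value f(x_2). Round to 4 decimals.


FISTA on f(x) = 4*x^2 + 10*x + 1.52*|x|
L = 8, alpha = 0.0563
Iteration 1: beta = 0.0, y = 0.3845 + 0.0*(0.3845 - 0.3845) = 0.3845
  grad(y) = 13.076, v = y - alpha*grad = -0.3517
  prox(v) = soft_thresh(-0.3517, 0.0856) = -0.2661
Iteration 2: beta = 0.3333, y = -0.2661 + 0.3333*(-0.2661 - 0.3845) = -0.483
  grad(y) = 6.1362, v = y - alpha*grad = -0.8284
  prox(v) = soft_thresh(-0.8284, 0.0856) = -0.7429
f(x_2) = 4*(-0.7429)^2 + 10*(-0.7429) + 1.52*|-0.7429| = -4.0921


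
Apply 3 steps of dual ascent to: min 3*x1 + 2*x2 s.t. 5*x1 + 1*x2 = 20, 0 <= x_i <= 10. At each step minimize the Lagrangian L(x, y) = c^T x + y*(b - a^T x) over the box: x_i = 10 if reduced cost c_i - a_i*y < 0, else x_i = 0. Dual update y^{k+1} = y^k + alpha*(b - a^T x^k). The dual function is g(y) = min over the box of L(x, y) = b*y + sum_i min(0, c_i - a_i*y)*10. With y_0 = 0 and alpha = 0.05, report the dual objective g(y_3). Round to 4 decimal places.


Dual ascent for LP: min 3*x1 + 2*x2, 5*x1 + 1*x2 = 20, 0 <= x_i <= 10
Step 1: y^k = 0.0, reduced costs: (3.0, 2.0)
  x^k = (0.0, 0.0), subgradient = b - a^T x = 20.0
  y^{k+1} = 0.0 + 0.05*20.0 = 1.0
Step 2: y^k = 1.0, reduced costs: (-2.0, 1.0)
  x^k = (10.0, 0.0), subgradient = b - a^T x = -30.0
  y^{k+1} = 1.0 + 0.05*-30.0 = -0.5
Step 3: y^k = -0.5, reduced costs: (5.5, 2.5)
  x^k = (0.0, 0.0), subgradient = b - a^T x = 20.0
  y^{k+1} = -0.5 + 0.05*20.0 = 0.5
Dual objective at y_3 = 0.5: reduced costs (0.5, 1.5), box minimizer x = (0.0, 0.0)
g(y_3) = b*y + (c1 - a1*y)*x1 + (c2 - a2*y)*x2 = 20*0.5 + 0.5*0.0 + 1.5*0.0 = 10.0 + 0.0 + 0.0 = 10.0


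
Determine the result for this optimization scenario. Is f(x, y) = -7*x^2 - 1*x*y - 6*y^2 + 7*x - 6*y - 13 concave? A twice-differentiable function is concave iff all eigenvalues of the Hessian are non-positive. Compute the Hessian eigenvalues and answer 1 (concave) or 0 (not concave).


The Hessian of f(x,y) = -7*x^2 - 1*x*y - 6*y^2 + 7*x - 6*y - 13 is:
H = [[-14, -1], [-1, -12]]
Trace = -14 - 12 = -26
Determinant = -14*-12 - (-1)^2 = 167
Discriminant = (-26)^2 - 4*167 = 8.0
Eigenvalues: lambda_1 = -14.4142, lambda_2 = -11.5858
The function is concave.

1


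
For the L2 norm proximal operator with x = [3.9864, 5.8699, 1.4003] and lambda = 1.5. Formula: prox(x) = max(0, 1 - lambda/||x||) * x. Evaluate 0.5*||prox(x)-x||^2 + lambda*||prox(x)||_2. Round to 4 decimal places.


Step 1: Compute ||x||.
||x|| = 7.2324
Step 2: Compute scaling factor.
scale = max(0, 1 - 1.5/7.2324) = 0.7926
Step 3: prox(x) = [3.1596, 4.6525, 1.1099]
||prox(x)|| = 5.7324
Step 4: Proximal objective.
0.5*||prox-x||^2 = 1.125
lambda*||prox|| = 8.5986
Total = 9.7236


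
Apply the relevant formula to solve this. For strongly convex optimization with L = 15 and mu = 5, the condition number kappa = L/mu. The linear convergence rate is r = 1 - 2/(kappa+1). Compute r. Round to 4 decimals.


Step 1: Compute the condition number.
kappa = L/mu = 15/5 = 3.0
Step 2: Compute the convergence rate.
r = 1 - 2/(kappa + 1) = 1 - 2*mu/(L + mu) = (L - mu)/(L + mu) = 10/20 = 0.5


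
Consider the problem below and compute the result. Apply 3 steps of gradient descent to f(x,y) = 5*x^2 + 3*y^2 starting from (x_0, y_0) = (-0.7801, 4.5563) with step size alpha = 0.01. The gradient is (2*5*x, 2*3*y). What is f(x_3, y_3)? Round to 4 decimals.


Gradient descent on f(x,y) = 5*x^2 + 3*y^2.
Starting point: (-0.7801, 4.5563), alpha = 0.01
Step 1: grad_x = 2*5*-0.7801 = -7.801, grad_y = 2*3*4.5563 = 27.3378
  x_1 = -0.7801 - 0.01*-7.801 = -0.7021
  y_1 = 4.5563 - 0.01*27.3378 = 4.2829
Step 2: grad_x = 2*5*-0.7021 = -7.0209, grad_y = 2*3*4.2829 = 25.6975
  x_2 = -0.7021 - 0.01*-7.0209 = -0.6319
  y_2 = 4.2829 - 0.01*25.6975 = 4.0259
Step 3: grad_x = 2*5*-0.6319 = -6.3188, grad_y = 2*3*4.0259 = 24.1557
  x_3 = -0.6319 - 0.01*-6.3188 = -0.5687
  y_3 = 4.0259 - 0.01*24.1557 = 3.7844
f(-0.5687, 3.7844) = 5*(-0.5687)^2 + 3*3.7844^2 = 44.5819


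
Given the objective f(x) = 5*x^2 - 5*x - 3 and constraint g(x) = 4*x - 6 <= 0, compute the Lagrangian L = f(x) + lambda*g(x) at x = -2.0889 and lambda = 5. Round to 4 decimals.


Step 1: Evaluate f(x).
f(-2.0889) = 5*(-2.0889)^2 - 5*(-2.0889) - 3 = 29.262
Step 2: Evaluate g(x).
g(-2.0889) = 4*-2.0889 - 6 = -14.3556
Step 3: Compute Lagrangian.
L = 29.262 + 5*-14.3556 = -42.516


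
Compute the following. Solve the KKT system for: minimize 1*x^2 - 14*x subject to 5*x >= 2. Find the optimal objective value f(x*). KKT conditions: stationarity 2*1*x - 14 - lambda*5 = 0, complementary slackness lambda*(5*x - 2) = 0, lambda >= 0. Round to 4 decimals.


Step 1: Try lambda = 0 (constraint inactive).
Stationarity: 2*1*x - 14 = 0
x* = 14/(2*1) = 7.0
Check constraint: 5*7.0 = 35.0 >= 2 -- satisfied.
Step 2: Compute optimal value.
f(x*) = 1*7.0^2 - 14*7.0 = -49.0


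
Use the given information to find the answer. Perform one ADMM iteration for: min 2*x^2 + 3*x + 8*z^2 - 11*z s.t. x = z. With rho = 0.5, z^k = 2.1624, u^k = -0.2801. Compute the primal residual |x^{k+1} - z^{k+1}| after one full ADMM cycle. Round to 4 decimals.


ADMM iteration with rho = 0.5, z^k = 2.1624, u^k = -0.2801
Step 1: x-update.
Minimize 2*x^2 + 3*x + (0.5/2)*(x - 2.1624 - 0.2801)^2
FOC: (2*2 + 0.5)*x = -3 + 0.5*(2.1624 + 0.2801)
x^{k+1} = -0.3953
Step 2: z-update.
Minimize 8*z^2 - 11*z + (0.5/2)*(-0.3953 - z - 0.2801)^2
FOC: (2*8 + 0.5)*z = 11 + 0.5*(-0.3953 - 0.2801)
z^{k+1} = 0.6462
Step 3: u-update.
u^{k+1} = -0.2801 - 0.3953 - 0.6462 = -1.3216
Step 4: Primal residual = |-0.3953 - 0.6462| = 1.0415


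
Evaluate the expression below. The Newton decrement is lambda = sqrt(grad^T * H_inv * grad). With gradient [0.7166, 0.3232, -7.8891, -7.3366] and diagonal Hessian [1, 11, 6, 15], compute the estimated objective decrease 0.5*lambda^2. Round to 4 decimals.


Step 1: H is diagonal, so H^(-1) * g = [0.7166, 0.0294, -1.3149, -0.4891].
Step 2: g^T H^(-1) g = sum_i g_i^2 / H_ii
  = (0.7166)^2/1 + (0.3232)^2/11 + (-7.8891)^2/6 + (-7.3366)^2/15
  = 0.5135 + 0.0095 + 10.373 + 3.5884 = 14.4844
Step 3: Objective decrease = 0.5 * g^T H^(-1) g = 7.2422


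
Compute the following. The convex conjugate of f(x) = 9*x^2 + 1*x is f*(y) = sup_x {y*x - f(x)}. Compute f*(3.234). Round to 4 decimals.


f*(y) = sup_x {y*x - a*x^2 - b*x} = sup_x {(y-b)*x - a*x^2}
FOC: (y - b) - 2a*x = 0 => x* = (y - b)/(2a)
x* = (3.234 - 1)/(2*9) = 0.1241
f*(3.234) = (y-b)^2/(4a) = (3.234 - 1)^2/(4*9)
= 4.9908/36 = 0.1386


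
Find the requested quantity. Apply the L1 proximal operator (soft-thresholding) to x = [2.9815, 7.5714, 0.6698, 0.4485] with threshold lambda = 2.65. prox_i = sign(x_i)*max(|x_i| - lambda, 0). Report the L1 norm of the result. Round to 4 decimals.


Soft-thresholding with lambda = 2.65:
prox(2.9815) = sign(2.9815)*max(|2.9815| - 2.65, 0) = 0.3315
prox(7.5714) = sign(7.5714)*max(|7.5714| - 2.65, 0) = 4.9214
prox(0.6698) = sign(0.6698)*max(|0.6698| - 2.65, 0) = 0.0
prox(0.4485) = sign(0.4485)*max(|0.4485| - 2.65, 0) = 0.0
prox(x) = [0.3315, 4.9214, 0.0, 0.0]
||prox(x)||_1 = 0.3315 + 4.9214 + 0.0 + 0.0 = 5.2529


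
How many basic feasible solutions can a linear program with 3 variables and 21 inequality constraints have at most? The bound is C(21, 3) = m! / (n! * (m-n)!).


Each vertex corresponds to some choice of n active constraints out of m, so the number of vertices is at most C(m, n) = m! / (n!(m-n)!).
m = 21, n = 3
Numerator: 21 * 20 * 19
Denominator: 3! = 6
C(21, 3) = 1330


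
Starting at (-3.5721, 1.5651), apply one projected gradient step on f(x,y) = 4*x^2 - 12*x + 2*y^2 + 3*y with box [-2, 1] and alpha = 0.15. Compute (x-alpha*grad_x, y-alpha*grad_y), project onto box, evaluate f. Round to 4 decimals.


Step 1: Compute gradient at (-3.5721, 1.5651).
grad_x = 2*4*-3.5721 - 12 = -40.5768
grad_y = 2*2*1.5651 + 3 = 9.2604
Step 2: Gradient step.
x_raw = -3.5721 - 0.15*-40.5768 = 2.5144
y_raw = 1.5651 - 0.15*9.2604 = 0.176
Step 3: Project onto [-2, 1].
x_proj = clip(2.5144) = 1.0
y_proj = clip(0.176) = 0.176
Step 4: Evaluate f.
f(1.0, 0.176) = -7.4099


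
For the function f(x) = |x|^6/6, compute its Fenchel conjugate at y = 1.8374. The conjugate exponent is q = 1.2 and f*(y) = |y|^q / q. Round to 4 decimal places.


The conjugate exponent q satisfies 1/p + 1/q = 1.
p = 6, so q = 6/(6 - 1) = 1.2
|y|^q = 1.8374^1.2 = 2.0751
f*(1.8374) = 2.0751 / 1.2 = 1.7293


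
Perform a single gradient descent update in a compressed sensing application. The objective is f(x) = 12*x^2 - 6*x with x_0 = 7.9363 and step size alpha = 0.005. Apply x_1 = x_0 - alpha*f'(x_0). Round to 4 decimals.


We compute the gradient at x_0 and apply the update.
f'(x) = 24*x - 6
f'(7.9363) = 24*7.9363 - 6 = 184.4712
x_1 = 7.9363 - 0.005*184.4712 = 7.0139


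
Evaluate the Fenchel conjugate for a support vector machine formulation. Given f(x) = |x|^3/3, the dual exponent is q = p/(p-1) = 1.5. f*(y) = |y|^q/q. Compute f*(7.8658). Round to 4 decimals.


The conjugate exponent q satisfies 1/p + 1/q = 1.
p = 3, so q = 3/(3 - 1) = 1.5
|y|^q = 7.8658^1.5 = 22.0604
f*(7.8658) = 22.0604 / 1.5 = 14.707


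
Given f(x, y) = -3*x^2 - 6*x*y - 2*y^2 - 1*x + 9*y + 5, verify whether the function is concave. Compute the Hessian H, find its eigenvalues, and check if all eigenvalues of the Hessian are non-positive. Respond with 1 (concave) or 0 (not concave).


The Hessian of f(x,y) = -3*x^2 - 6*x*y - 2*y^2 - 1*x + 9*y + 5 is:
H = [[-6, -6], [-6, -4]]
Trace = -6 - 4 = -10
Determinant = -6*-4 - (-6)^2 = -12
Discriminant = (-10)^2 - 4*-12 = 148.0
Eigenvalues: lambda_1 = -11.0828, lambda_2 = 1.0828
The function is not concave.

0


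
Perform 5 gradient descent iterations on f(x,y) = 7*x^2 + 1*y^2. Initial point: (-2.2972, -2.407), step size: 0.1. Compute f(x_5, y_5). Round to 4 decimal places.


Gradient descent on f(x,y) = 7*x^2 + 1*y^2.
Starting point: (-2.2972, -2.407), alpha = 0.1
Step 1: grad_x = 2*7*-2.2972 = -32.1608, grad_y = 2*1*-2.407 = -4.814
  x_1 = -2.2972 - 0.1*-32.1608 = 0.9189
  y_1 = -2.407 - 0.1*-4.814 = -1.9256
Step 2: grad_x = 2*7*0.9189 = 12.8643, grad_y = 2*1*-1.9256 = -3.8512
  x_2 = 0.9189 - 0.1*12.8643 = -0.3676
  y_2 = -1.9256 - 0.1*-3.8512 = -1.5405
Step 3: grad_x = 2*7*-0.3676 = -5.1457, grad_y = 2*1*-1.5405 = -3.081
  x_3 = -0.3676 - 0.1*-5.1457 = 0.147
  y_3 = -1.5405 - 0.1*-3.081 = -1.2324
Step 4: grad_x = 2*7*0.147 = 2.0583, grad_y = 2*1*-1.2324 = -2.4648
  x_4 = 0.147 - 0.1*2.0583 = -0.0588
  y_4 = -1.2324 - 0.1*-2.4648 = -0.9859
Step 5: grad_x = 2*7*-0.0588 = -0.8233, grad_y = 2*1*-0.9859 = -1.9718
  x_5 = -0.0588 - 0.1*-0.8233 = 0.0235
  y_5 = -0.9859 - 0.1*-1.9718 = -0.7887
f(0.0235, -0.7887) = 7*0.0235^2 + 1*(-0.7887)^2 = 0.626


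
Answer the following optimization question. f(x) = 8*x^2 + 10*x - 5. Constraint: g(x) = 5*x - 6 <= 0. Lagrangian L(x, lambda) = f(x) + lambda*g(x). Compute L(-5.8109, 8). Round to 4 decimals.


Step 1: Evaluate f(x).
f(-5.8109) = 8*(-5.8109)^2 + 10*(-5.8109) - 5 = 207.0235
Step 2: Evaluate g(x).
g(-5.8109) = 5*-5.8109 - 6 = -35.0545
Step 3: Compute Lagrangian.
L = 207.0235 + 8*-35.0545 = -73.4125


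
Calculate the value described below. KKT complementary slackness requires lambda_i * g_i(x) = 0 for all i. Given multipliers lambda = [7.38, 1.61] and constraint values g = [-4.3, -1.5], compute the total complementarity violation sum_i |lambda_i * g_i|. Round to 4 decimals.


KKT complementary slackness check:
lambda_1 * g_1 = 7.38 * -4.3 = -31.734
lambda_2 * g_2 = 1.61 * -1.5 = -2.415
Total violation = 31.734 + 2.415 = 34.149


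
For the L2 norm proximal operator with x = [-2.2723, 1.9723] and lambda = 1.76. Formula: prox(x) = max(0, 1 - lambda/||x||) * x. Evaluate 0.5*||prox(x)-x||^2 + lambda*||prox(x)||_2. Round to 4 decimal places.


Step 1: Compute ||x||.
||x|| = 3.0089
Step 2: Compute scaling factor.
scale = max(0, 1 - 1.76/3.0089) = 0.4151
Step 3: prox(x) = [-0.9431, 0.8186]
||prox(x)|| = 1.2489
Step 4: Proximal objective.
0.5*||prox-x||^2 = 1.5488
lambda*||prox|| = 2.1981
Total = 3.7468


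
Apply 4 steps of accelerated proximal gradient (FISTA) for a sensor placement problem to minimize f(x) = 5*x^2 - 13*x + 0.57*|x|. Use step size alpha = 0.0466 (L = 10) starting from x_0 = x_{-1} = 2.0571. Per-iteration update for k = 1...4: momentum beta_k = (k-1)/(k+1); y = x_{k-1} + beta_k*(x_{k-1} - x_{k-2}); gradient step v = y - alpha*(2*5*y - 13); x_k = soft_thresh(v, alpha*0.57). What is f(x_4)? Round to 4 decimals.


FISTA on f(x) = 5*x^2 - 13*x + 0.57*|x|
L = 10, alpha = 0.0466
Iteration 1: beta = 0.0, y = 2.0571 + 0.0*(2.0571 - 2.0571) = 2.0571
  grad(y) = 7.571, v = y - alpha*grad = 1.7043
  prox(v) = soft_thresh(1.7043, 0.0266) = 1.6777
Iteration 2: beta = 0.3333, y = 1.6777 + 0.3333*(1.6777 - 2.0571) = 1.5513
  grad(y) = 2.5127, v = y - alpha*grad = 1.4342
  prox(v) = soft_thresh(1.4342, 0.0266) = 1.4076
Iteration 3: beta = 0.5, y = 1.4076 + 0.5*(1.4076 - 1.6777) = 1.2726
  grad(y) = -0.2744, v = y - alpha*grad = 1.2853
  prox(v) = soft_thresh(1.2853, 0.0266) = 1.2588
Iteration 4: beta = 0.6, y = 1.2588 + 0.6*(1.2588 - 1.4076) = 1.1695
  grad(y) = -1.3051, v = y - alpha*grad = 1.2303
  prox(v) = soft_thresh(1.2303, 0.0266) = 1.2037
f(x_4) = 5*1.2037^2 - 13*1.2037 + 0.57*|1.2037| = -7.7175
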